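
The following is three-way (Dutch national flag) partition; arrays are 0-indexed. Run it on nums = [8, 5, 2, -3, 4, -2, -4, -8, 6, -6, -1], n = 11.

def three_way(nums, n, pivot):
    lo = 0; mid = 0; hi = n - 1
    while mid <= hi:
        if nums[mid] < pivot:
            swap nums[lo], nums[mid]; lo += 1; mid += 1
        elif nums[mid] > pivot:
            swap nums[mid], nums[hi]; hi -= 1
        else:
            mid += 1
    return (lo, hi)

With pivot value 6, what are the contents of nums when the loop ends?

[-1, 5, 2, -3, 4, -2, -4, -8, -6, 6, 8]

lo=0 mid=0 hi=10
8>6: swap(0,10), hi=9 ⇒ [-1, 5, 2, -3, 4, -2, -4, -8, 6, -6, 8]
-1<6: swap(0,0), lo=1 mid=1 ⇒ [-1, 5, 2, -3, 4, -2, -4, -8, 6, -6, 8]
5<6: swap(1,1), lo=2 mid=2 ⇒ [-1, 5, 2, -3, 4, -2, -4, -8, 6, -6, 8]
2<6: swap(2,2), lo=3 mid=3 ⇒ [-1, 5, 2, -3, 4, -2, -4, -8, 6, -6, 8]
-3<6: swap(3,3), lo=4 mid=4 ⇒ [-1, 5, 2, -3, 4, -2, -4, -8, 6, -6, 8]
4<6: swap(4,4), lo=5 mid=5 ⇒ [-1, 5, 2, -3, 4, -2, -4, -8, 6, -6, 8]
-2<6: swap(5,5), lo=6 mid=6 ⇒ [-1, 5, 2, -3, 4, -2, -4, -8, 6, -6, 8]
-4<6: swap(6,6), lo=7 mid=7 ⇒ [-1, 5, 2, -3, 4, -2, -4, -8, 6, -6, 8]
-8<6: swap(7,7), lo=8 mid=8 ⇒ [-1, 5, 2, -3, 4, -2, -4, -8, 6, -6, 8]
6=6: mid=9
-6<6: swap(8,9), lo=9 mid=10 ⇒ [-1, 5, 2, -3, 4, -2, -4, -8, -6, 6, 8]
done. lo=9 hi=9; nums=[-1, 5, 2, -3, 4, -2, -4, -8, -6, 6, 8]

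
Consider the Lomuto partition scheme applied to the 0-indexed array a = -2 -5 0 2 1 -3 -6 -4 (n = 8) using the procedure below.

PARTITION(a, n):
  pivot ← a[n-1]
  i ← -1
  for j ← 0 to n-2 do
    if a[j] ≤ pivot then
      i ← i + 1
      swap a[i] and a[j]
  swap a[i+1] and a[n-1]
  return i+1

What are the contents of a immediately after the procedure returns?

pivot=-4, i=-1
j=0: -2>-4, skip
j=1: -5≤-4, i=0, swap(0,1) ⇒ -5 -2 0 2 1 -3 -6 -4
j=2: 0>-4, skip
j=3: 2>-4, skip
j=4: 1>-4, skip
j=5: -3>-4, skip
j=6: -6≤-4, i=1, swap(1,6) ⇒ -5 -6 0 2 1 -3 -2 -4
swap(2,7) ⇒ -5 -6 -4 2 1 -3 -2 0; return 2

-5 -6 -4 2 1 -3 -2 0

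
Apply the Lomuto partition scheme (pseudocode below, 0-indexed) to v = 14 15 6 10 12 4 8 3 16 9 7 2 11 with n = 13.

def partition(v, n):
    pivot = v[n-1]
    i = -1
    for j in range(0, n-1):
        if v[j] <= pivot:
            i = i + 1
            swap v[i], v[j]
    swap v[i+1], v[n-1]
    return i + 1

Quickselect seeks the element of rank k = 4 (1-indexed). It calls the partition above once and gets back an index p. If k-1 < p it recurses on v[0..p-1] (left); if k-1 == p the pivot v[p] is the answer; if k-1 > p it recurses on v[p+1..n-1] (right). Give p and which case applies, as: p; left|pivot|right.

pivot = v[12] = 11; i = -1
j=0: v[0]=14 > 11 → no swap
j=1: v[1]=15 > 11 → no swap
j=2: v[2]=6 ≤ 11 → i=0, swap v[0],v[2] → 6 15 14 10 12 4 8 3 16 9 7 2 11
j=3: v[3]=10 ≤ 11 → i=1, swap v[1],v[3] → 6 10 14 15 12 4 8 3 16 9 7 2 11
j=4: v[4]=12 > 11 → no swap
j=5: v[5]=4 ≤ 11 → i=2, swap v[2],v[5] → 6 10 4 15 12 14 8 3 16 9 7 2 11
j=6: v[6]=8 ≤ 11 → i=3, swap v[3],v[6] → 6 10 4 8 12 14 15 3 16 9 7 2 11
j=7: v[7]=3 ≤ 11 → i=4, swap v[4],v[7] → 6 10 4 8 3 14 15 12 16 9 7 2 11
j=8: v[8]=16 > 11 → no swap
j=9: v[9]=9 ≤ 11 → i=5, swap v[5],v[9] → 6 10 4 8 3 9 15 12 16 14 7 2 11
j=10: v[10]=7 ≤ 11 → i=6, swap v[6],v[10] → 6 10 4 8 3 9 7 12 16 14 15 2 11
j=11: v[11]=2 ≤ 11 → i=7, swap v[7],v[11] → 6 10 4 8 3 9 7 2 16 14 15 12 11
final swap v[8],v[12] → 6 10 4 8 3 9 7 2 11 14 15 12 16; return 8
p = 8; k-1 = 3 < 8 ⇒ left

8; left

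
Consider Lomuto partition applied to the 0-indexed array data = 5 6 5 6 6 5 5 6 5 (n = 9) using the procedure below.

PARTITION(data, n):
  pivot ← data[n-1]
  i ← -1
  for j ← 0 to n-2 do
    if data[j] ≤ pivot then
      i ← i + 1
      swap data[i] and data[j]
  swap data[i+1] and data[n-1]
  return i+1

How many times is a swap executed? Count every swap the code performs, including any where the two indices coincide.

5

pivot = data[8] = 5; i = -1
j=0: data[0]=5 ≤ 5 → i=0, swap data[0],data[0] (no change) → 5 6 5 6 6 5 5 6 5
j=1: data[1]=6 > 5 → no swap
j=2: data[2]=5 ≤ 5 → i=1, swap data[1],data[2] → 5 5 6 6 6 5 5 6 5
j=3: data[3]=6 > 5 → no swap
j=4: data[4]=6 > 5 → no swap
j=5: data[5]=5 ≤ 5 → i=2, swap data[2],data[5] → 5 5 5 6 6 6 5 6 5
j=6: data[6]=5 ≤ 5 → i=3, swap data[3],data[6] → 5 5 5 5 6 6 6 6 5
j=7: data[7]=6 > 5 → no swap
final swap data[4],data[8] → 5 5 5 5 5 6 6 6 6; return 4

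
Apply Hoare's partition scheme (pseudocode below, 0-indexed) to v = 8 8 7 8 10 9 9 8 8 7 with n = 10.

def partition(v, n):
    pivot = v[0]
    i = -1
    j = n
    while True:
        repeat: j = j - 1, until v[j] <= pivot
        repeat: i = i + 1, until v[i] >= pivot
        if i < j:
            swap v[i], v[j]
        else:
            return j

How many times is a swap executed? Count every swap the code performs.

pivot=8
j stops at 9 (7), i stops at 0 (8); swap ⇒ 7 8 7 8 10 9 9 8 8 8
j stops at 8 (8), i stops at 1 (8); swap ⇒ 7 8 7 8 10 9 9 8 8 8
j stops at 7 (8), i stops at 3 (8); swap ⇒ 7 8 7 8 10 9 9 8 8 8
j stops at 3, i stops at 4; i≥j ⇒ return 3. v=7 8 7 8 10 9 9 8 8 8

3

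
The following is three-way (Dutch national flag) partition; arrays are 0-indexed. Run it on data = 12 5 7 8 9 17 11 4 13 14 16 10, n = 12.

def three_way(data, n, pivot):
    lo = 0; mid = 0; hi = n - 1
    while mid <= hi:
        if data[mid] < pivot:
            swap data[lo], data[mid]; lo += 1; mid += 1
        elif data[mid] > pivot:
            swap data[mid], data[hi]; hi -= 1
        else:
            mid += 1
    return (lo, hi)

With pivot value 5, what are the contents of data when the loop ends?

4 5 8 9 17 11 7 13 14 16 10 12

lo=0 mid=0 hi=11
12>5: swap(0,11), hi=10 ⇒ 10 5 7 8 9 17 11 4 13 14 16 12
10>5: swap(0,10), hi=9 ⇒ 16 5 7 8 9 17 11 4 13 14 10 12
16>5: swap(0,9), hi=8 ⇒ 14 5 7 8 9 17 11 4 13 16 10 12
14>5: swap(0,8), hi=7 ⇒ 13 5 7 8 9 17 11 4 14 16 10 12
13>5: swap(0,7), hi=6 ⇒ 4 5 7 8 9 17 11 13 14 16 10 12
4<5: swap(0,0), lo=1 mid=1 ⇒ 4 5 7 8 9 17 11 13 14 16 10 12
5=5: mid=2
7>5: swap(2,6), hi=5 ⇒ 4 5 11 8 9 17 7 13 14 16 10 12
11>5: swap(2,5), hi=4 ⇒ 4 5 17 8 9 11 7 13 14 16 10 12
17>5: swap(2,4), hi=3 ⇒ 4 5 9 8 17 11 7 13 14 16 10 12
9>5: swap(2,3), hi=2 ⇒ 4 5 8 9 17 11 7 13 14 16 10 12
8>5: swap(2,2), hi=1 ⇒ 4 5 8 9 17 11 7 13 14 16 10 12
done. lo=1 hi=1; data=4 5 8 9 17 11 7 13 14 16 10 12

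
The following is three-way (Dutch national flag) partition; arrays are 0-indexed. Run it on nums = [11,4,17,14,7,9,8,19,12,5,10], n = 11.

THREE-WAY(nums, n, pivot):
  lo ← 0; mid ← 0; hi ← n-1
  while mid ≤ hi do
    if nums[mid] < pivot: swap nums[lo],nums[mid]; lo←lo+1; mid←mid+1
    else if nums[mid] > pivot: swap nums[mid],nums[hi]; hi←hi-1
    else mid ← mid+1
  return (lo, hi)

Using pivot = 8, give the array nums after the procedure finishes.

lo=0 mid=0 hi=10
11>8: swap(0,10), hi=9 ⇒ [10,4,17,14,7,9,8,19,12,5,11]
10>8: swap(0,9), hi=8 ⇒ [5,4,17,14,7,9,8,19,12,10,11]
5<8: swap(0,0), lo=1 mid=1 ⇒ [5,4,17,14,7,9,8,19,12,10,11]
4<8: swap(1,1), lo=2 mid=2 ⇒ [5,4,17,14,7,9,8,19,12,10,11]
17>8: swap(2,8), hi=7 ⇒ [5,4,12,14,7,9,8,19,17,10,11]
12>8: swap(2,7), hi=6 ⇒ [5,4,19,14,7,9,8,12,17,10,11]
19>8: swap(2,6), hi=5 ⇒ [5,4,8,14,7,9,19,12,17,10,11]
8=8: mid=3
14>8: swap(3,5), hi=4 ⇒ [5,4,8,9,7,14,19,12,17,10,11]
9>8: swap(3,4), hi=3 ⇒ [5,4,8,7,9,14,19,12,17,10,11]
7<8: swap(2,3), lo=3 mid=4 ⇒ [5,4,7,8,9,14,19,12,17,10,11]
done. lo=3 hi=3; nums=[5,4,7,8,9,14,19,12,17,10,11]

[5,4,7,8,9,14,19,12,17,10,11]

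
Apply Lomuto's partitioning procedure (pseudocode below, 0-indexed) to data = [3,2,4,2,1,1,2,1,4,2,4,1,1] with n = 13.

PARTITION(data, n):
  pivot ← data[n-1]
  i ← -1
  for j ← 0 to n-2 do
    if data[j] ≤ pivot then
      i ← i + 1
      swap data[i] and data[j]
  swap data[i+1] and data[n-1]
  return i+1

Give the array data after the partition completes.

[1,1,1,1,1,2,2,4,4,2,4,2,3]

pivot = data[12] = 1; i = -1
j=0: data[0]=3 > 1 → no swap
j=1: data[1]=2 > 1 → no swap
j=2: data[2]=4 > 1 → no swap
j=3: data[3]=2 > 1 → no swap
j=4: data[4]=1 ≤ 1 → i=0, swap data[0],data[4] → [1,2,4,2,3,1,2,1,4,2,4,1,1]
j=5: data[5]=1 ≤ 1 → i=1, swap data[1],data[5] → [1,1,4,2,3,2,2,1,4,2,4,1,1]
j=6: data[6]=2 > 1 → no swap
j=7: data[7]=1 ≤ 1 → i=2, swap data[2],data[7] → [1,1,1,2,3,2,2,4,4,2,4,1,1]
j=8: data[8]=4 > 1 → no swap
j=9: data[9]=2 > 1 → no swap
j=10: data[10]=4 > 1 → no swap
j=11: data[11]=1 ≤ 1 → i=3, swap data[3],data[11] → [1,1,1,1,3,2,2,4,4,2,4,2,1]
final swap data[4],data[12] → [1,1,1,1,1,2,2,4,4,2,4,2,3]; return 4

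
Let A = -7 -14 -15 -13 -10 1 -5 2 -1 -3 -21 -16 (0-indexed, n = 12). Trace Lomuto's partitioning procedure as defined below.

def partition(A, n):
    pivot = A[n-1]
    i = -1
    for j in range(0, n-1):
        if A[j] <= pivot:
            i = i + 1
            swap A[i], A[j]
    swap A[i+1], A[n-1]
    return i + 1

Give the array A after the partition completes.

-21 -16 -15 -13 -10 1 -5 2 -1 -3 -7 -14

pivot=-16, i=-1
j=0: -7>-16, skip
j=1: -14>-16, skip
j=2: -15>-16, skip
j=3: -13>-16, skip
j=4: -10>-16, skip
j=5: 1>-16, skip
j=6: -5>-16, skip
j=7: 2>-16, skip
j=8: -1>-16, skip
j=9: -3>-16, skip
j=10: -21≤-16, i=0, swap(0,10) ⇒ -21 -14 -15 -13 -10 1 -5 2 -1 -3 -7 -16
swap(1,11) ⇒ -21 -16 -15 -13 -10 1 -5 2 -1 -3 -7 -14; return 1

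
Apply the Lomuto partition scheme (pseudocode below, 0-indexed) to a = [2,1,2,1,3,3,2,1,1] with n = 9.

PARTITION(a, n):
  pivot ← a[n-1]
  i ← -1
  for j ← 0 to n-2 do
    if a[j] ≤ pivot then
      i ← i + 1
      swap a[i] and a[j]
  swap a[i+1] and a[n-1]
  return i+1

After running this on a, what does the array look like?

pivot=1, i=-1
j=0: 2>1, skip
j=1: 1≤1, i=0, swap(0,1) ⇒ [1,2,2,1,3,3,2,1,1]
j=2: 2>1, skip
j=3: 1≤1, i=1, swap(1,3) ⇒ [1,1,2,2,3,3,2,1,1]
j=4: 3>1, skip
j=5: 3>1, skip
j=6: 2>1, skip
j=7: 1≤1, i=2, swap(2,7) ⇒ [1,1,1,2,3,3,2,2,1]
swap(3,8) ⇒ [1,1,1,1,3,3,2,2,2]; return 3

[1,1,1,1,3,3,2,2,2]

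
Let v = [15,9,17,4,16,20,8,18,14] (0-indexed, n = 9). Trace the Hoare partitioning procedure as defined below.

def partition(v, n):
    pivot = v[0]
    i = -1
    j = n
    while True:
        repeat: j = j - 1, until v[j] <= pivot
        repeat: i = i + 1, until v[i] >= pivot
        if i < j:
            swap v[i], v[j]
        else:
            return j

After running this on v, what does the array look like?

[14,9,8,4,16,20,17,18,15]

pivot=15
j stops at 8 (14), i stops at 0 (15); swap ⇒ [14,9,17,4,16,20,8,18,15]
j stops at 6 (8), i stops at 2 (17); swap ⇒ [14,9,8,4,16,20,17,18,15]
j stops at 3, i stops at 4; i≥j ⇒ return 3. v=[14,9,8,4,16,20,17,18,15]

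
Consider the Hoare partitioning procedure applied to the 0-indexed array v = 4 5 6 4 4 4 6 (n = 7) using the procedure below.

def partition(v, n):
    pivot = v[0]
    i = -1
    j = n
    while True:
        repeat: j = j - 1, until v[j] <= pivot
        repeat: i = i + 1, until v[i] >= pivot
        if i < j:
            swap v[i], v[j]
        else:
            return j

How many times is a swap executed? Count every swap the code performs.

3

pivot=4
j stops at 5 (4), i stops at 0 (4); swap ⇒ 4 5 6 4 4 4 6
j stops at 4 (4), i stops at 1 (5); swap ⇒ 4 4 6 4 5 4 6
j stops at 3 (4), i stops at 2 (6); swap ⇒ 4 4 4 6 5 4 6
j stops at 2, i stops at 3; i≥j ⇒ return 2. v=4 4 4 6 5 4 6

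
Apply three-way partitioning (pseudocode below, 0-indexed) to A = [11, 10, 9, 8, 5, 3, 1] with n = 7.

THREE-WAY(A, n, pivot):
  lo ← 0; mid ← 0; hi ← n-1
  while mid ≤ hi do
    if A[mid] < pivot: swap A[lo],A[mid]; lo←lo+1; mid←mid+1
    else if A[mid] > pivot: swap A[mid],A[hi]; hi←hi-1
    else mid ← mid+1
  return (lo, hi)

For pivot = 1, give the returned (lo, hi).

lo=0 mid=0 hi=6
11>1: swap(0,6), hi=5 ⇒ [1, 10, 9, 8, 5, 3, 11]
1=1: mid=1
10>1: swap(1,5), hi=4 ⇒ [1, 3, 9, 8, 5, 10, 11]
3>1: swap(1,4), hi=3 ⇒ [1, 5, 9, 8, 3, 10, 11]
5>1: swap(1,3), hi=2 ⇒ [1, 8, 9, 5, 3, 10, 11]
8>1: swap(1,2), hi=1 ⇒ [1, 9, 8, 5, 3, 10, 11]
9>1: swap(1,1), hi=0 ⇒ [1, 9, 8, 5, 3, 10, 11]
done. lo=0 hi=0; A=[1, 9, 8, 5, 3, 10, 11]

(0, 0)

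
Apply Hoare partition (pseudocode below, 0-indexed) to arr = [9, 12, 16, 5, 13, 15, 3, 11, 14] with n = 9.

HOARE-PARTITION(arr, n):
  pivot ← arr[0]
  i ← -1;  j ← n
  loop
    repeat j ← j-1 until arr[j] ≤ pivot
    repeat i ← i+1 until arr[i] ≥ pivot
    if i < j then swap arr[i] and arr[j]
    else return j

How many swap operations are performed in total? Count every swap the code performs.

2

pivot = arr[0] = 9; i = -1, j = 9
j→6 (arr[6]=3≤9), i→0 (arr[0]=9≥9); i<j, swap → [3, 12, 16, 5, 13, 15, 9, 11, 14]
j→3 (arr[3]=5≤9), i→1 (arr[1]=12≥9); i<j, swap → [3, 5, 16, 12, 13, 15, 9, 11, 14]
j→1, i→2; i≥j, return j=1. arr = [3, 5, 16, 12, 13, 15, 9, 11, 14]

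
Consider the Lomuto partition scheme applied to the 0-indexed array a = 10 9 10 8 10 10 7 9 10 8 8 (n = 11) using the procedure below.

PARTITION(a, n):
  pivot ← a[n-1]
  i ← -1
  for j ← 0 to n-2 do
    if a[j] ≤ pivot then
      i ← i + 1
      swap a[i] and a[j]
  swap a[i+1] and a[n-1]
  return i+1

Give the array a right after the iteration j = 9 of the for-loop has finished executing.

pivot=8, i=-1
j=0: 10>8, skip
j=1: 9>8, skip
j=2: 10>8, skip
j=3: 8≤8, i=0, swap(0,3) ⇒ 8 9 10 10 10 10 7 9 10 8 8
j=4: 10>8, skip
j=5: 10>8, skip
j=6: 7≤8, i=1, swap(1,6) ⇒ 8 7 10 10 10 10 9 9 10 8 8
j=7: 9>8, skip
j=8: 10>8, skip
j=9: 8≤8, i=2, swap(2,9) ⇒ 8 7 8 10 10 10 9 9 10 10 8
(after j=9) a = 8 7 8 10 10 10 9 9 10 10 8

8 7 8 10 10 10 9 9 10 10 8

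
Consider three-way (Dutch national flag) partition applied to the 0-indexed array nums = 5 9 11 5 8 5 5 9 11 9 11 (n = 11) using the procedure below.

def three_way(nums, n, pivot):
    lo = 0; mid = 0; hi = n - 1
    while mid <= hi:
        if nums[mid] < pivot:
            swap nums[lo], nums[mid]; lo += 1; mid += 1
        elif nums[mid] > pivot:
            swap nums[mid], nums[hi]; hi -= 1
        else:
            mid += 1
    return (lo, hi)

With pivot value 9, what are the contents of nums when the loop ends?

5 5 8 5 5 9 9 9 11 11 11

lo=0 mid=0 hi=10
5<9: swap(0,0), lo=1 mid=1 ⇒ 5 9 11 5 8 5 5 9 11 9 11
9=9: mid=2
11>9: swap(2,10), hi=9 ⇒ 5 9 11 5 8 5 5 9 11 9 11
11>9: swap(2,9), hi=8 ⇒ 5 9 9 5 8 5 5 9 11 11 11
9=9: mid=3
5<9: swap(1,3), lo=2 mid=4 ⇒ 5 5 9 9 8 5 5 9 11 11 11
8<9: swap(2,4), lo=3 mid=5 ⇒ 5 5 8 9 9 5 5 9 11 11 11
5<9: swap(3,5), lo=4 mid=6 ⇒ 5 5 8 5 9 9 5 9 11 11 11
5<9: swap(4,6), lo=5 mid=7 ⇒ 5 5 8 5 5 9 9 9 11 11 11
9=9: mid=8
11>9: swap(8,8), hi=7 ⇒ 5 5 8 5 5 9 9 9 11 11 11
done. lo=5 hi=7; nums=5 5 8 5 5 9 9 9 11 11 11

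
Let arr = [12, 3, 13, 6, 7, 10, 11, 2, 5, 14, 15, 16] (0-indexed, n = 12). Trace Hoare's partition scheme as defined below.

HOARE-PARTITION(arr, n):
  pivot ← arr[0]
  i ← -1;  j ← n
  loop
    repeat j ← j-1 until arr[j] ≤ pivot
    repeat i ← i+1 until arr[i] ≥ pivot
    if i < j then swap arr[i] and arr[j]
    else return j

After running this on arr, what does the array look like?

pivot=12
j stops at 8 (5), i stops at 0 (12); swap ⇒ [5, 3, 13, 6, 7, 10, 11, 2, 12, 14, 15, 16]
j stops at 7 (2), i stops at 2 (13); swap ⇒ [5, 3, 2, 6, 7, 10, 11, 13, 12, 14, 15, 16]
j stops at 6, i stops at 7; i≥j ⇒ return 6. arr=[5, 3, 2, 6, 7, 10, 11, 13, 12, 14, 15, 16]

[5, 3, 2, 6, 7, 10, 11, 13, 12, 14, 15, 16]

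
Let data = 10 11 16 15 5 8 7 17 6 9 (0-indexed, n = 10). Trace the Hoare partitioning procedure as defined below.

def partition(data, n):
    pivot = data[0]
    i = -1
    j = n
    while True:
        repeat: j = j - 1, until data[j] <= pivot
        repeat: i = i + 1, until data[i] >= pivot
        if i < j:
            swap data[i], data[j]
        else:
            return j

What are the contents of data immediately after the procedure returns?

9 6 7 8 5 15 16 17 11 10

pivot=10
j stops at 9 (9), i stops at 0 (10); swap ⇒ 9 11 16 15 5 8 7 17 6 10
j stops at 8 (6), i stops at 1 (11); swap ⇒ 9 6 16 15 5 8 7 17 11 10
j stops at 6 (7), i stops at 2 (16); swap ⇒ 9 6 7 15 5 8 16 17 11 10
j stops at 5 (8), i stops at 3 (15); swap ⇒ 9 6 7 8 5 15 16 17 11 10
j stops at 4, i stops at 5; i≥j ⇒ return 4. data=9 6 7 8 5 15 16 17 11 10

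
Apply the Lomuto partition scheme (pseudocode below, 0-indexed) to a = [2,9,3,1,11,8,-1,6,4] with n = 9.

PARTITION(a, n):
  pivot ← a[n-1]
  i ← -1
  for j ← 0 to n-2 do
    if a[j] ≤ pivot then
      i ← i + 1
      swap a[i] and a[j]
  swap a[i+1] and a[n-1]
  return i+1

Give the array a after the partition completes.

pivot = a[8] = 4; i = -1
j=0: a[0]=2 ≤ 4 → i=0, swap a[0],a[0] (no change) → [2,9,3,1,11,8,-1,6,4]
j=1: a[1]=9 > 4 → no swap
j=2: a[2]=3 ≤ 4 → i=1, swap a[1],a[2] → [2,3,9,1,11,8,-1,6,4]
j=3: a[3]=1 ≤ 4 → i=2, swap a[2],a[3] → [2,3,1,9,11,8,-1,6,4]
j=4: a[4]=11 > 4 → no swap
j=5: a[5]=8 > 4 → no swap
j=6: a[6]=-1 ≤ 4 → i=3, swap a[3],a[6] → [2,3,1,-1,11,8,9,6,4]
j=7: a[7]=6 > 4 → no swap
final swap a[4],a[8] → [2,3,1,-1,4,8,9,6,11]; return 4

[2,3,1,-1,4,8,9,6,11]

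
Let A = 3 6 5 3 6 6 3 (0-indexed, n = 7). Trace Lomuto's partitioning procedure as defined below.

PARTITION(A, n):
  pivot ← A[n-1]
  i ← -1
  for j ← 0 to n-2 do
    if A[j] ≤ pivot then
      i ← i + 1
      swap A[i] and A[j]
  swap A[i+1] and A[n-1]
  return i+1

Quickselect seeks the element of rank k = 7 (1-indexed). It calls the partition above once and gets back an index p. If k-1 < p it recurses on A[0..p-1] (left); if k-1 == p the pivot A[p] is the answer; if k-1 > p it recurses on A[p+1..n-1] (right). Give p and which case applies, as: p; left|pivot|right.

pivot = A[6] = 3; i = -1
j=0: A[0]=3 ≤ 3 → i=0, swap A[0],A[0] (no change) → 3 6 5 3 6 6 3
j=1: A[1]=6 > 3 → no swap
j=2: A[2]=5 > 3 → no swap
j=3: A[3]=3 ≤ 3 → i=1, swap A[1],A[3] → 3 3 5 6 6 6 3
j=4: A[4]=6 > 3 → no swap
j=5: A[5]=6 > 3 → no swap
final swap A[2],A[6] → 3 3 3 6 6 6 5; return 2
p = 2; k-1 = 6 > 2 ⇒ right

2; right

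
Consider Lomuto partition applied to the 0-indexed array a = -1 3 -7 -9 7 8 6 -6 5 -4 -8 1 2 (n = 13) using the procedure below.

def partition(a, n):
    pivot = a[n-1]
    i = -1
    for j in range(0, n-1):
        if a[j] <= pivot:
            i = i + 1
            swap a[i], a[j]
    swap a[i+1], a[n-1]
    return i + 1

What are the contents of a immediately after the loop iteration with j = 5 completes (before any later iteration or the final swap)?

pivot = a[12] = 2; i = -1
j=0: a[0]=-1 ≤ 2 → i=0, swap a[0],a[0] (no change) → -1 3 -7 -9 7 8 6 -6 5 -4 -8 1 2
j=1: a[1]=3 > 2 → no swap
j=2: a[2]=-7 ≤ 2 → i=1, swap a[1],a[2] → -1 -7 3 -9 7 8 6 -6 5 -4 -8 1 2
j=3: a[3]=-9 ≤ 2 → i=2, swap a[2],a[3] → -1 -7 -9 3 7 8 6 -6 5 -4 -8 1 2
j=4: a[4]=7 > 2 → no swap
j=5: a[5]=8 > 2 → no swap
(after j=5) a = -1 -7 -9 3 7 8 6 -6 5 -4 -8 1 2

-1 -7 -9 3 7 8 6 -6 5 -4 -8 1 2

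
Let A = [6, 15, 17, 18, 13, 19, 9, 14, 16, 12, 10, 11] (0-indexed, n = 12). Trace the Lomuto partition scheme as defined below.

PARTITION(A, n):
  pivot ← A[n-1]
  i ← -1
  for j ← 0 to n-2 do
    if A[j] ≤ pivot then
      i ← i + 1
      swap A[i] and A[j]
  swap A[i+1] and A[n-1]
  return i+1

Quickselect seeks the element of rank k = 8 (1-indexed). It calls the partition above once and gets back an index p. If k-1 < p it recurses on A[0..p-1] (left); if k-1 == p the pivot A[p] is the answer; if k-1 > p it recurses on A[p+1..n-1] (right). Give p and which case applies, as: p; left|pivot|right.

pivot = A[11] = 11; i = -1
j=0: A[0]=6 ≤ 11 → i=0, swap A[0],A[0] (no change) → [6, 15, 17, 18, 13, 19, 9, 14, 16, 12, 10, 11]
j=1: A[1]=15 > 11 → no swap
j=2: A[2]=17 > 11 → no swap
j=3: A[3]=18 > 11 → no swap
j=4: A[4]=13 > 11 → no swap
j=5: A[5]=19 > 11 → no swap
j=6: A[6]=9 ≤ 11 → i=1, swap A[1],A[6] → [6, 9, 17, 18, 13, 19, 15, 14, 16, 12, 10, 11]
j=7: A[7]=14 > 11 → no swap
j=8: A[8]=16 > 11 → no swap
j=9: A[9]=12 > 11 → no swap
j=10: A[10]=10 ≤ 11 → i=2, swap A[2],A[10] → [6, 9, 10, 18, 13, 19, 15, 14, 16, 12, 17, 11]
final swap A[3],A[11] → [6, 9, 10, 11, 13, 19, 15, 14, 16, 12, 17, 18]; return 3
p = 3; k-1 = 7 > 3 ⇒ right

3; right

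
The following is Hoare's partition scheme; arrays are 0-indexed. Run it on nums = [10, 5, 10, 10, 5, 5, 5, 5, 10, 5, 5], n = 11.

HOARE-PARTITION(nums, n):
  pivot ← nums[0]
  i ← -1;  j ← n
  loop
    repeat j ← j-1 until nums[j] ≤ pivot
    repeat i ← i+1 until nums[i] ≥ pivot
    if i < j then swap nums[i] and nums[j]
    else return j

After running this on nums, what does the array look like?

pivot = nums[0] = 10; i = -1, j = 11
j→10 (nums[10]=5≤10), i→0 (nums[0]=10≥10); i<j, swap → [5, 5, 10, 10, 5, 5, 5, 5, 10, 5, 10]
j→9 (nums[9]=5≤10), i→2 (nums[2]=10≥10); i<j, swap → [5, 5, 5, 10, 5, 5, 5, 5, 10, 10, 10]
j→8 (nums[8]=10≤10), i→3 (nums[3]=10≥10); i<j, swap → [5, 5, 5, 10, 5, 5, 5, 5, 10, 10, 10]
j→7, i→8; i≥j, return j=7. nums = [5, 5, 5, 10, 5, 5, 5, 5, 10, 10, 10]

[5, 5, 5, 10, 5, 5, 5, 5, 10, 10, 10]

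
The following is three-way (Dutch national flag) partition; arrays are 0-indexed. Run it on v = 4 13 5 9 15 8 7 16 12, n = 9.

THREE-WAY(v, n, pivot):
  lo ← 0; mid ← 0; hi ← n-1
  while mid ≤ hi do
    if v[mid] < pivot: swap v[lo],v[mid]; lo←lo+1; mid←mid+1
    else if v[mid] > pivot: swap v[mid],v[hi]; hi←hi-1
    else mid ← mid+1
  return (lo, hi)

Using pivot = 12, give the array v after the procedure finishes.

lo=0 mid=0 hi=8
4<12: swap(0,0), lo=1 mid=1 ⇒ 4 13 5 9 15 8 7 16 12
13>12: swap(1,8), hi=7 ⇒ 4 12 5 9 15 8 7 16 13
12=12: mid=2
5<12: swap(1,2), lo=2 mid=3 ⇒ 4 5 12 9 15 8 7 16 13
9<12: swap(2,3), lo=3 mid=4 ⇒ 4 5 9 12 15 8 7 16 13
15>12: swap(4,7), hi=6 ⇒ 4 5 9 12 16 8 7 15 13
16>12: swap(4,6), hi=5 ⇒ 4 5 9 12 7 8 16 15 13
7<12: swap(3,4), lo=4 mid=5 ⇒ 4 5 9 7 12 8 16 15 13
8<12: swap(4,5), lo=5 mid=6 ⇒ 4 5 9 7 8 12 16 15 13
done. lo=5 hi=5; v=4 5 9 7 8 12 16 15 13

4 5 9 7 8 12 16 15 13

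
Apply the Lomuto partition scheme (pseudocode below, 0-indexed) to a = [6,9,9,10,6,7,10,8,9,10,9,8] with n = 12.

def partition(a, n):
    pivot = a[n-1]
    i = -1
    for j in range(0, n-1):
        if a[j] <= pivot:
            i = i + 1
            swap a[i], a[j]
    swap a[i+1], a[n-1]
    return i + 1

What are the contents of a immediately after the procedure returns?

pivot=8, i=-1
j=0: 6≤8, i=0, swap(0,0) ⇒ [6,9,9,10,6,7,10,8,9,10,9,8]
j=1: 9>8, skip
j=2: 9>8, skip
j=3: 10>8, skip
j=4: 6≤8, i=1, swap(1,4) ⇒ [6,6,9,10,9,7,10,8,9,10,9,8]
j=5: 7≤8, i=2, swap(2,5) ⇒ [6,6,7,10,9,9,10,8,9,10,9,8]
j=6: 10>8, skip
j=7: 8≤8, i=3, swap(3,7) ⇒ [6,6,7,8,9,9,10,10,9,10,9,8]
j=8: 9>8, skip
j=9: 10>8, skip
j=10: 9>8, skip
swap(4,11) ⇒ [6,6,7,8,8,9,10,10,9,10,9,9]; return 4

[6,6,7,8,8,9,10,10,9,10,9,9]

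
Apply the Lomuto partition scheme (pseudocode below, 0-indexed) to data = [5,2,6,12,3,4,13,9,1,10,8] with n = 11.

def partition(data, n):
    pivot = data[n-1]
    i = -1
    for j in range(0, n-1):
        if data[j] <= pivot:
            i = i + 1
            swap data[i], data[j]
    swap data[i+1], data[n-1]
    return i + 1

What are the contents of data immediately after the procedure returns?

pivot = data[10] = 8; i = -1
j=0: data[0]=5 ≤ 8 → i=0, swap data[0],data[0] (no change) → [5,2,6,12,3,4,13,9,1,10,8]
j=1: data[1]=2 ≤ 8 → i=1, swap data[1],data[1] (no change) → [5,2,6,12,3,4,13,9,1,10,8]
j=2: data[2]=6 ≤ 8 → i=2, swap data[2],data[2] (no change) → [5,2,6,12,3,4,13,9,1,10,8]
j=3: data[3]=12 > 8 → no swap
j=4: data[4]=3 ≤ 8 → i=3, swap data[3],data[4] → [5,2,6,3,12,4,13,9,1,10,8]
j=5: data[5]=4 ≤ 8 → i=4, swap data[4],data[5] → [5,2,6,3,4,12,13,9,1,10,8]
j=6: data[6]=13 > 8 → no swap
j=7: data[7]=9 > 8 → no swap
j=8: data[8]=1 ≤ 8 → i=5, swap data[5],data[8] → [5,2,6,3,4,1,13,9,12,10,8]
j=9: data[9]=10 > 8 → no swap
final swap data[6],data[10] → [5,2,6,3,4,1,8,9,12,10,13]; return 6

[5,2,6,3,4,1,8,9,12,10,13]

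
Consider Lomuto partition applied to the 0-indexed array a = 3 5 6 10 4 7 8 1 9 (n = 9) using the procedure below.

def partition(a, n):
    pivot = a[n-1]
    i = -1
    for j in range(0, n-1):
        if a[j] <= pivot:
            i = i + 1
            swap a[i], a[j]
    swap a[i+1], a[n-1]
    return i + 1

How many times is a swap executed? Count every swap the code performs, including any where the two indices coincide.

pivot = a[8] = 9; i = -1
j=0: a[0]=3 ≤ 9 → i=0, swap a[0],a[0] (no change) → 3 5 6 10 4 7 8 1 9
j=1: a[1]=5 ≤ 9 → i=1, swap a[1],a[1] (no change) → 3 5 6 10 4 7 8 1 9
j=2: a[2]=6 ≤ 9 → i=2, swap a[2],a[2] (no change) → 3 5 6 10 4 7 8 1 9
j=3: a[3]=10 > 9 → no swap
j=4: a[4]=4 ≤ 9 → i=3, swap a[3],a[4] → 3 5 6 4 10 7 8 1 9
j=5: a[5]=7 ≤ 9 → i=4, swap a[4],a[5] → 3 5 6 4 7 10 8 1 9
j=6: a[6]=8 ≤ 9 → i=5, swap a[5],a[6] → 3 5 6 4 7 8 10 1 9
j=7: a[7]=1 ≤ 9 → i=6, swap a[6],a[7] → 3 5 6 4 7 8 1 10 9
final swap a[7],a[8] → 3 5 6 4 7 8 1 9 10; return 7

8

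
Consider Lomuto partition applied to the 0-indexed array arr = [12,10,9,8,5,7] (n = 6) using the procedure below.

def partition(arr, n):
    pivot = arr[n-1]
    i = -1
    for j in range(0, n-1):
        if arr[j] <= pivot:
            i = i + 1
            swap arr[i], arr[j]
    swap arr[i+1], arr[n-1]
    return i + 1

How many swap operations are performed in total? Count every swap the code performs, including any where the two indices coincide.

pivot = arr[5] = 7; i = -1
j=0: arr[0]=12 > 7 → no swap
j=1: arr[1]=10 > 7 → no swap
j=2: arr[2]=9 > 7 → no swap
j=3: arr[3]=8 > 7 → no swap
j=4: arr[4]=5 ≤ 7 → i=0, swap arr[0],arr[4] → [5,10,9,8,12,7]
final swap arr[1],arr[5] → [5,7,9,8,12,10]; return 1

2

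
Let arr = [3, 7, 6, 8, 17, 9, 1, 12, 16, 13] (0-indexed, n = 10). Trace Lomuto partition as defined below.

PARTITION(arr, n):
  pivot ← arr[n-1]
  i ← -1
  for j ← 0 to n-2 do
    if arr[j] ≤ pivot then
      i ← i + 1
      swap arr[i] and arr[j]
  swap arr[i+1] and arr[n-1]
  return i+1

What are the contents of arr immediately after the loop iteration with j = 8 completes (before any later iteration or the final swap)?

pivot=13, i=-1
j=0: 3≤13, i=0, swap(0,0) ⇒ [3, 7, 6, 8, 17, 9, 1, 12, 16, 13]
j=1: 7≤13, i=1, swap(1,1) ⇒ [3, 7, 6, 8, 17, 9, 1, 12, 16, 13]
j=2: 6≤13, i=2, swap(2,2) ⇒ [3, 7, 6, 8, 17, 9, 1, 12, 16, 13]
j=3: 8≤13, i=3, swap(3,3) ⇒ [3, 7, 6, 8, 17, 9, 1, 12, 16, 13]
j=4: 17>13, skip
j=5: 9≤13, i=4, swap(4,5) ⇒ [3, 7, 6, 8, 9, 17, 1, 12, 16, 13]
j=6: 1≤13, i=5, swap(5,6) ⇒ [3, 7, 6, 8, 9, 1, 17, 12, 16, 13]
j=7: 12≤13, i=6, swap(6,7) ⇒ [3, 7, 6, 8, 9, 1, 12, 17, 16, 13]
j=8: 16>13, skip
(after j=8) arr = [3, 7, 6, 8, 9, 1, 12, 17, 16, 13]

[3, 7, 6, 8, 9, 1, 12, 17, 16, 13]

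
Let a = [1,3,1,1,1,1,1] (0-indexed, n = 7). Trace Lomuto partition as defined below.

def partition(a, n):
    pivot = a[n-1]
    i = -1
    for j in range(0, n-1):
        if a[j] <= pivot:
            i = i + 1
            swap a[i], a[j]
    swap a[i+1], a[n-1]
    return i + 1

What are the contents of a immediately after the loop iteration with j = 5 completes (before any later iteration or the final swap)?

pivot=1, i=-1
j=0: 1≤1, i=0, swap(0,0) ⇒ [1,3,1,1,1,1,1]
j=1: 3>1, skip
j=2: 1≤1, i=1, swap(1,2) ⇒ [1,1,3,1,1,1,1]
j=3: 1≤1, i=2, swap(2,3) ⇒ [1,1,1,3,1,1,1]
j=4: 1≤1, i=3, swap(3,4) ⇒ [1,1,1,1,3,1,1]
j=5: 1≤1, i=4, swap(4,5) ⇒ [1,1,1,1,1,3,1]
(after j=5) a = [1,1,1,1,1,3,1]

[1,1,1,1,1,3,1]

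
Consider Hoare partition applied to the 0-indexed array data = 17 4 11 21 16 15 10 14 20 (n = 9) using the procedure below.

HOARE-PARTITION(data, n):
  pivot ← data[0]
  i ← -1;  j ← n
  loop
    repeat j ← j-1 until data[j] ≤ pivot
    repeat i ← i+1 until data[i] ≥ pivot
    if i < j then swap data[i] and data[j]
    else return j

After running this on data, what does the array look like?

pivot=17
j stops at 7 (14), i stops at 0 (17); swap ⇒ 14 4 11 21 16 15 10 17 20
j stops at 6 (10), i stops at 3 (21); swap ⇒ 14 4 11 10 16 15 21 17 20
j stops at 5, i stops at 6; i≥j ⇒ return 5. data=14 4 11 10 16 15 21 17 20

14 4 11 10 16 15 21 17 20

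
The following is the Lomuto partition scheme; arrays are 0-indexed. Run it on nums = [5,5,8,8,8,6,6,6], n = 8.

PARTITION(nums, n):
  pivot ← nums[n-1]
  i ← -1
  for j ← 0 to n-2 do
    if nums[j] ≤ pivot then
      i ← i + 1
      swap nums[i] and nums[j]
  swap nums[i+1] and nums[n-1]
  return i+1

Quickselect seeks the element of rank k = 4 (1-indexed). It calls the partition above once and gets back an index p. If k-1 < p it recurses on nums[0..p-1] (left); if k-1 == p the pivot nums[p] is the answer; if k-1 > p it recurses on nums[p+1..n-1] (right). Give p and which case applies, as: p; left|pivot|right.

pivot = nums[7] = 6; i = -1
j=0: nums[0]=5 ≤ 6 → i=0, swap nums[0],nums[0] (no change) → [5,5,8,8,8,6,6,6]
j=1: nums[1]=5 ≤ 6 → i=1, swap nums[1],nums[1] (no change) → [5,5,8,8,8,6,6,6]
j=2: nums[2]=8 > 6 → no swap
j=3: nums[3]=8 > 6 → no swap
j=4: nums[4]=8 > 6 → no swap
j=5: nums[5]=6 ≤ 6 → i=2, swap nums[2],nums[5] → [5,5,6,8,8,8,6,6]
j=6: nums[6]=6 ≤ 6 → i=3, swap nums[3],nums[6] → [5,5,6,6,8,8,8,6]
final swap nums[4],nums[7] → [5,5,6,6,6,8,8,8]; return 4
p = 4; k-1 = 3 < 4 ⇒ left

4; left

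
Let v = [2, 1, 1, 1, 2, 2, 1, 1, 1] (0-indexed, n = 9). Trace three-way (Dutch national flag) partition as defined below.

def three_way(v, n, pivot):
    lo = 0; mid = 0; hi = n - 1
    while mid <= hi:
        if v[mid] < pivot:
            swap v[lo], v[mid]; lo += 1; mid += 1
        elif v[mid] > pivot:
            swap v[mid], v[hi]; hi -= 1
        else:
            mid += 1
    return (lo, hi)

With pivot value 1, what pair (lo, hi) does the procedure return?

pivot = 1; lo=0, mid=0, hi=8
v[mid]=2>1: swap v[0],v[8]; hi=7 → [1, 1, 1, 1, 2, 2, 1, 1, 2]
v[mid]=1=1: mid=1
v[mid]=1=1: mid=2
v[mid]=1=1: mid=3
v[mid]=1=1: mid=4
v[mid]=2>1: swap v[4],v[7]; hi=6 → [1, 1, 1, 1, 1, 2, 1, 2, 2]
v[mid]=1=1: mid=5
v[mid]=2>1: swap v[5],v[6]; hi=5 → [1, 1, 1, 1, 1, 1, 2, 2, 2]
v[mid]=1=1: mid=6
end: lo=0, hi=5; v = [1, 1, 1, 1, 1, 1, 2, 2, 2]

(0, 5)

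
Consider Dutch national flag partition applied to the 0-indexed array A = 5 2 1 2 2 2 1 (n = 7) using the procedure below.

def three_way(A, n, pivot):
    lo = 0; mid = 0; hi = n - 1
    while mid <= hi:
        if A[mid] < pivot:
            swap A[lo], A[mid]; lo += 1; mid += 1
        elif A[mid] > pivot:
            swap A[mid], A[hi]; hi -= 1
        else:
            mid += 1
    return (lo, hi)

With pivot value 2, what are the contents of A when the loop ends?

1 1 2 2 2 2 5

pivot = 2; lo=0, mid=0, hi=6
A[mid]=5>2: swap A[0],A[6]; hi=5 → 1 2 1 2 2 2 5
A[mid]=1<2: swap A[0],A[0]; lo=1,mid=1 → 1 2 1 2 2 2 5
A[mid]=2=2: mid=2
A[mid]=1<2: swap A[1],A[2]; lo=2,mid=3 → 1 1 2 2 2 2 5
A[mid]=2=2: mid=4
A[mid]=2=2: mid=5
A[mid]=2=2: mid=6
end: lo=2, hi=5; A = 1 1 2 2 2 2 5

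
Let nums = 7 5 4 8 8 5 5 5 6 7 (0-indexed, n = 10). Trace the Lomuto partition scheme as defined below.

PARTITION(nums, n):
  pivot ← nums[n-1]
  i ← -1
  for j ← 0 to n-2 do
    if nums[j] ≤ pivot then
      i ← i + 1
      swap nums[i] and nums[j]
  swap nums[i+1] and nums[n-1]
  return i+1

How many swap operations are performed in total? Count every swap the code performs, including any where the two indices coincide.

8

pivot = nums[9] = 7; i = -1
j=0: nums[0]=7 ≤ 7 → i=0, swap nums[0],nums[0] (no change) → 7 5 4 8 8 5 5 5 6 7
j=1: nums[1]=5 ≤ 7 → i=1, swap nums[1],nums[1] (no change) → 7 5 4 8 8 5 5 5 6 7
j=2: nums[2]=4 ≤ 7 → i=2, swap nums[2],nums[2] (no change) → 7 5 4 8 8 5 5 5 6 7
j=3: nums[3]=8 > 7 → no swap
j=4: nums[4]=8 > 7 → no swap
j=5: nums[5]=5 ≤ 7 → i=3, swap nums[3],nums[5] → 7 5 4 5 8 8 5 5 6 7
j=6: nums[6]=5 ≤ 7 → i=4, swap nums[4],nums[6] → 7 5 4 5 5 8 8 5 6 7
j=7: nums[7]=5 ≤ 7 → i=5, swap nums[5],nums[7] → 7 5 4 5 5 5 8 8 6 7
j=8: nums[8]=6 ≤ 7 → i=6, swap nums[6],nums[8] → 7 5 4 5 5 5 6 8 8 7
final swap nums[7],nums[9] → 7 5 4 5 5 5 6 7 8 8; return 7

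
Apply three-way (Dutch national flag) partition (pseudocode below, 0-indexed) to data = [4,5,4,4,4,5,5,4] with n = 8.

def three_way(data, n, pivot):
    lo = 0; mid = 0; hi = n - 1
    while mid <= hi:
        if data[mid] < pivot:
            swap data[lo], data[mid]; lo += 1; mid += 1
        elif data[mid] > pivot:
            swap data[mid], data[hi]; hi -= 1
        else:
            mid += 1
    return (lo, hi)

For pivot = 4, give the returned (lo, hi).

(0, 4)

pivot = 4; lo=0, mid=0, hi=7
data[mid]=4=4: mid=1
data[mid]=5>4: swap data[1],data[7]; hi=6 → [4,4,4,4,4,5,5,5]
data[mid]=4=4: mid=2
data[mid]=4=4: mid=3
data[mid]=4=4: mid=4
data[mid]=4=4: mid=5
data[mid]=5>4: swap data[5],data[6]; hi=5 → [4,4,4,4,4,5,5,5]
data[mid]=5>4: swap data[5],data[5]; hi=4 → [4,4,4,4,4,5,5,5]
end: lo=0, hi=4; data = [4,4,4,4,4,5,5,5]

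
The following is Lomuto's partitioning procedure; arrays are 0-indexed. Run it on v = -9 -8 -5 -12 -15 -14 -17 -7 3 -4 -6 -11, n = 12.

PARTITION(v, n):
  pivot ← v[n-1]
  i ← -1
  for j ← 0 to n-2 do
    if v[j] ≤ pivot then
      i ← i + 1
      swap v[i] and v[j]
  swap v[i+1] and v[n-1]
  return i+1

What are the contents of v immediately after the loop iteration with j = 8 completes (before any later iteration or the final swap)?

-12 -15 -14 -17 -8 -5 -9 -7 3 -4 -6 -11

pivot = v[11] = -11; i = -1
j=0: v[0]=-9 > -11 → no swap
j=1: v[1]=-8 > -11 → no swap
j=2: v[2]=-5 > -11 → no swap
j=3: v[3]=-12 ≤ -11 → i=0, swap v[0],v[3] → -12 -8 -5 -9 -15 -14 -17 -7 3 -4 -6 -11
j=4: v[4]=-15 ≤ -11 → i=1, swap v[1],v[4] → -12 -15 -5 -9 -8 -14 -17 -7 3 -4 -6 -11
j=5: v[5]=-14 ≤ -11 → i=2, swap v[2],v[5] → -12 -15 -14 -9 -8 -5 -17 -7 3 -4 -6 -11
j=6: v[6]=-17 ≤ -11 → i=3, swap v[3],v[6] → -12 -15 -14 -17 -8 -5 -9 -7 3 -4 -6 -11
j=7: v[7]=-7 > -11 → no swap
j=8: v[8]=3 > -11 → no swap
(after j=8) v = -12 -15 -14 -17 -8 -5 -9 -7 3 -4 -6 -11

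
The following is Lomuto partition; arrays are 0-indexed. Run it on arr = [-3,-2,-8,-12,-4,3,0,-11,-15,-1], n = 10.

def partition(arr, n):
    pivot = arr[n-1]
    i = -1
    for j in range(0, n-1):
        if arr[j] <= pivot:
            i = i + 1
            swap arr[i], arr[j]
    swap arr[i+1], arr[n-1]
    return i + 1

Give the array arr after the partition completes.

[-3,-2,-8,-12,-4,-11,-15,-1,0,3]

pivot = arr[9] = -1; i = -1
j=0: arr[0]=-3 ≤ -1 → i=0, swap arr[0],arr[0] (no change) → [-3,-2,-8,-12,-4,3,0,-11,-15,-1]
j=1: arr[1]=-2 ≤ -1 → i=1, swap arr[1],arr[1] (no change) → [-3,-2,-8,-12,-4,3,0,-11,-15,-1]
j=2: arr[2]=-8 ≤ -1 → i=2, swap arr[2],arr[2] (no change) → [-3,-2,-8,-12,-4,3,0,-11,-15,-1]
j=3: arr[3]=-12 ≤ -1 → i=3, swap arr[3],arr[3] (no change) → [-3,-2,-8,-12,-4,3,0,-11,-15,-1]
j=4: arr[4]=-4 ≤ -1 → i=4, swap arr[4],arr[4] (no change) → [-3,-2,-8,-12,-4,3,0,-11,-15,-1]
j=5: arr[5]=3 > -1 → no swap
j=6: arr[6]=0 > -1 → no swap
j=7: arr[7]=-11 ≤ -1 → i=5, swap arr[5],arr[7] → [-3,-2,-8,-12,-4,-11,0,3,-15,-1]
j=8: arr[8]=-15 ≤ -1 → i=6, swap arr[6],arr[8] → [-3,-2,-8,-12,-4,-11,-15,3,0,-1]
final swap arr[7],arr[9] → [-3,-2,-8,-12,-4,-11,-15,-1,0,3]; return 7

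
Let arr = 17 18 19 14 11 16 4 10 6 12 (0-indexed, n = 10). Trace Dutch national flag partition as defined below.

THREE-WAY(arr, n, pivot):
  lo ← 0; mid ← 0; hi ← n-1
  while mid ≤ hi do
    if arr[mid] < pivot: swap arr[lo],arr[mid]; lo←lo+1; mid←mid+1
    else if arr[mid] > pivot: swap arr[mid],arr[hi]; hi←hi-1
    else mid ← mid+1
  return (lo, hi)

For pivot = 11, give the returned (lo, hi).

pivot = 11; lo=0, mid=0, hi=9
arr[mid]=17>11: swap arr[0],arr[9]; hi=8 → 12 18 19 14 11 16 4 10 6 17
arr[mid]=12>11: swap arr[0],arr[8]; hi=7 → 6 18 19 14 11 16 4 10 12 17
arr[mid]=6<11: swap arr[0],arr[0]; lo=1,mid=1 → 6 18 19 14 11 16 4 10 12 17
arr[mid]=18>11: swap arr[1],arr[7]; hi=6 → 6 10 19 14 11 16 4 18 12 17
arr[mid]=10<11: swap arr[1],arr[1]; lo=2,mid=2 → 6 10 19 14 11 16 4 18 12 17
arr[mid]=19>11: swap arr[2],arr[6]; hi=5 → 6 10 4 14 11 16 19 18 12 17
arr[mid]=4<11: swap arr[2],arr[2]; lo=3,mid=3 → 6 10 4 14 11 16 19 18 12 17
arr[mid]=14>11: swap arr[3],arr[5]; hi=4 → 6 10 4 16 11 14 19 18 12 17
arr[mid]=16>11: swap arr[3],arr[4]; hi=3 → 6 10 4 11 16 14 19 18 12 17
arr[mid]=11=11: mid=4
end: lo=3, hi=3; arr = 6 10 4 11 16 14 19 18 12 17

(3, 3)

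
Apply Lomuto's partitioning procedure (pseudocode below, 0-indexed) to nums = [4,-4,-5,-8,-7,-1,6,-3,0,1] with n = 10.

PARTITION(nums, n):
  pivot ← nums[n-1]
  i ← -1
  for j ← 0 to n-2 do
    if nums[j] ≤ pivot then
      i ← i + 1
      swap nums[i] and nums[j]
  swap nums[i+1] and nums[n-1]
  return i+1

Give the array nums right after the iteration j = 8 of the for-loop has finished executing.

pivot = nums[9] = 1; i = -1
j=0: nums[0]=4 > 1 → no swap
j=1: nums[1]=-4 ≤ 1 → i=0, swap nums[0],nums[1] → [-4,4,-5,-8,-7,-1,6,-3,0,1]
j=2: nums[2]=-5 ≤ 1 → i=1, swap nums[1],nums[2] → [-4,-5,4,-8,-7,-1,6,-3,0,1]
j=3: nums[3]=-8 ≤ 1 → i=2, swap nums[2],nums[3] → [-4,-5,-8,4,-7,-1,6,-3,0,1]
j=4: nums[4]=-7 ≤ 1 → i=3, swap nums[3],nums[4] → [-4,-5,-8,-7,4,-1,6,-3,0,1]
j=5: nums[5]=-1 ≤ 1 → i=4, swap nums[4],nums[5] → [-4,-5,-8,-7,-1,4,6,-3,0,1]
j=6: nums[6]=6 > 1 → no swap
j=7: nums[7]=-3 ≤ 1 → i=5, swap nums[5],nums[7] → [-4,-5,-8,-7,-1,-3,6,4,0,1]
j=8: nums[8]=0 ≤ 1 → i=6, swap nums[6],nums[8] → [-4,-5,-8,-7,-1,-3,0,4,6,1]
(after j=8) nums = [-4,-5,-8,-7,-1,-3,0,4,6,1]

[-4,-5,-8,-7,-1,-3,0,4,6,1]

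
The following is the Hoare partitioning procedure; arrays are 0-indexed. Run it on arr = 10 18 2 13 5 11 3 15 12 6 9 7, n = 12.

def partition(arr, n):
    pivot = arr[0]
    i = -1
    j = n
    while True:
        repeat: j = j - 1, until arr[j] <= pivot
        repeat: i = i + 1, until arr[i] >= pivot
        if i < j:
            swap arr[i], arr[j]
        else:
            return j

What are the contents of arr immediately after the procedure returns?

7 9 2 6 5 3 11 15 12 13 18 10

pivot = arr[0] = 10; i = -1, j = 12
j→11 (arr[11]=7≤10), i→0 (arr[0]=10≥10); i<j, swap → 7 18 2 13 5 11 3 15 12 6 9 10
j→10 (arr[10]=9≤10), i→1 (arr[1]=18≥10); i<j, swap → 7 9 2 13 5 11 3 15 12 6 18 10
j→9 (arr[9]=6≤10), i→3 (arr[3]=13≥10); i<j, swap → 7 9 2 6 5 11 3 15 12 13 18 10
j→6 (arr[6]=3≤10), i→5 (arr[5]=11≥10); i<j, swap → 7 9 2 6 5 3 11 15 12 13 18 10
j→5, i→6; i≥j, return j=5. arr = 7 9 2 6 5 3 11 15 12 13 18 10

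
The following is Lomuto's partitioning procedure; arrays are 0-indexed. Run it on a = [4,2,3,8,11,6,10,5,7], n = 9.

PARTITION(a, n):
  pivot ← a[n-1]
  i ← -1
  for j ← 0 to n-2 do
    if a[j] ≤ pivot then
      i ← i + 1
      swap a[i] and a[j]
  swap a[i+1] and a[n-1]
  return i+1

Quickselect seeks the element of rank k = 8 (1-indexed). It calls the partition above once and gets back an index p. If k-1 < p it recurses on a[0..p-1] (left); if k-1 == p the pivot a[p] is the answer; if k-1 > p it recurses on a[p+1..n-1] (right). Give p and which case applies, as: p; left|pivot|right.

pivot = a[8] = 7; i = -1
j=0: a[0]=4 ≤ 7 → i=0, swap a[0],a[0] (no change) → [4,2,3,8,11,6,10,5,7]
j=1: a[1]=2 ≤ 7 → i=1, swap a[1],a[1] (no change) → [4,2,3,8,11,6,10,5,7]
j=2: a[2]=3 ≤ 7 → i=2, swap a[2],a[2] (no change) → [4,2,3,8,11,6,10,5,7]
j=3: a[3]=8 > 7 → no swap
j=4: a[4]=11 > 7 → no swap
j=5: a[5]=6 ≤ 7 → i=3, swap a[3],a[5] → [4,2,3,6,11,8,10,5,7]
j=6: a[6]=10 > 7 → no swap
j=7: a[7]=5 ≤ 7 → i=4, swap a[4],a[7] → [4,2,3,6,5,8,10,11,7]
final swap a[5],a[8] → [4,2,3,6,5,7,10,11,8]; return 5
p = 5; k-1 = 7 > 5 ⇒ right

5; right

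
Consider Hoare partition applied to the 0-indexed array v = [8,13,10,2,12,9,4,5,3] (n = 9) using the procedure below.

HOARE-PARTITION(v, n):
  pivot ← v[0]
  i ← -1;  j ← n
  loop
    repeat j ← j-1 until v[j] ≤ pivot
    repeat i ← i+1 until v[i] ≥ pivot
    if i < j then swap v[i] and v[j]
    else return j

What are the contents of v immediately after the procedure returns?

pivot = v[0] = 8; i = -1, j = 9
j→8 (v[8]=3≤8), i→0 (v[0]=8≥8); i<j, swap → [3,13,10,2,12,9,4,5,8]
j→7 (v[7]=5≤8), i→1 (v[1]=13≥8); i<j, swap → [3,5,10,2,12,9,4,13,8]
j→6 (v[6]=4≤8), i→2 (v[2]=10≥8); i<j, swap → [3,5,4,2,12,9,10,13,8]
j→3, i→4; i≥j, return j=3. v = [3,5,4,2,12,9,10,13,8]

[3,5,4,2,12,9,10,13,8]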